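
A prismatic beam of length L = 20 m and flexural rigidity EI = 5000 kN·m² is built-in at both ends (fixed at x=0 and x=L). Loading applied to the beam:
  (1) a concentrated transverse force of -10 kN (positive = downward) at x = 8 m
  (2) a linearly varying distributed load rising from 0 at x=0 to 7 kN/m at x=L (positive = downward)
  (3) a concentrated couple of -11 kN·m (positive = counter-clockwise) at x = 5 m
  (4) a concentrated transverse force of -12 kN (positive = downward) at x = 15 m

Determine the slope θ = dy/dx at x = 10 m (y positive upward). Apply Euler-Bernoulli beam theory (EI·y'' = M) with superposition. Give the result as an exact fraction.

Load 1 — point force P=-10 kN at a=8 m (b=L-a=12):
  θ_1 = Pa²(L-x)(2bL-(3b+a)(L-x))/(2L³EI)  [x>a] = (-10)·8²·(20-10)·(2·12·20-(3·12+8)·(20-10))/(2·20³·5000) = -2/625 rad
Load 2 — triangular load w₀=7 kN/m (0→w₀ over full span):
  θ_2 = -w₀(2x(L-x)(L-2x)(x+2L)+x²(L-x)²)/(120LEI) = -7·(2·10·(20-10)·(20-2·10)·(10+2·20)+10²·(20-10)²)/(120·20·5000) = -7/1200 rad
Load 3 — applied couple M₀=-11 kN·m at a=5 m (b=L-a=15):
  θ_3 = (R_Ax²/2 - M_Ax - M₀(x-a))/EI  [x>a] with R_A=-99/160, M_A=33/16 = ((-99/160)·10²/2 - (33/16)·10 - (-11)·(10-5))/5000 = 11/16000 rad
Load 4 — point force P=-12 kN at a=15 m (b=L-a=5):
  θ_4 = -Pb²x(2aL-(3a+b)x)/(2L³EI)  [x≤a] = -(-12)·5²·10·(2·15·20-(3·15+5)·10)/(2·20³·5000) = 3/800 rad
Superposition: θ = Σ θ_i = -1103/240000 rad ≈ -0.004596 rad

θ(10) = -1103/240000 rad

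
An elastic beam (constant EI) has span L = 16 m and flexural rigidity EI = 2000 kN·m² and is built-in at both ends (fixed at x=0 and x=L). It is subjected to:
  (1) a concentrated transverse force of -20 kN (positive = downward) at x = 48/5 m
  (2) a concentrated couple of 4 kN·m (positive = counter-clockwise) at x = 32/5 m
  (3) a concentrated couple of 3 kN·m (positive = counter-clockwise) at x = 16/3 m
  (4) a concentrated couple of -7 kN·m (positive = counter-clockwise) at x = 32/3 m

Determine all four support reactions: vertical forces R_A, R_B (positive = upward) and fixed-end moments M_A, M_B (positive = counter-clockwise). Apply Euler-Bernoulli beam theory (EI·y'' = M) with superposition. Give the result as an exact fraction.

R_A = -526/75 kN, M_A = -2443/75 kN·m, R_B = -974/75 kN, M_B = 1209/25 kN·m

Load 1 — point force P=-20 kN at a=48/5 m (b=L-a=32/5):
  R_A = Pb²(3a+b)/L³ = (-20)·(32/5)²·(3·(48/5)+(32/5))/16³ = -176/25 kN
  M_A = Pab²/L² = (-20)·(48/5)·(32/5)²/16² = -768/25 kN·m
  R_B = Pa²(a+3b)/L³ = (-20)·(48/5)²·((48/5)+3·(32/5))/16³ = -324/25 kN
  M_B = -Pa²b/L² = -(-20)·(48/5)²·(32/5)/16² = 1152/25 kN·m
Load 2 — applied couple M₀=4 kN·m at a=32/5 m (b=L-a=48/5):
  R_A = 6M₀ab/L³ = 6·4·(32/5)·(48/5)/16³ = 9/25 kN
  M_A = M₀b(2a-b)/L² = 4·(48/5)·(2·(32/5)-(48/5))/16² = 12/25 kN·m
  R_B = -6M₀ab/L³ = -6·4·(32/5)·(48/5)/16³ = -9/25 kN
  M_B = M₀a(2b-a)/L² = 4·(32/5)·(2·(48/5)-(32/5))/16² = 32/25 kN·m
Load 3 — applied couple M₀=3 kN·m at a=16/3 m (b=L-a=32/3):
  R_A = 6M₀ab/L³ = 6·3·(16/3)·(32/3)/16³ = 1/4 kN
  M_A = M₀b(2a-b)/L² = 3·(32/3)·(2·(16/3)-(32/3))/16² = 0 kN·m
  R_B = -6M₀ab/L³ = -6·3·(16/3)·(32/3)/16³ = -1/4 kN
  M_B = M₀a(2b-a)/L² = 3·(16/3)·(2·(32/3)-(16/3))/16² = 1 kN·m
Load 4 — applied couple M₀=-7 kN·m at a=32/3 m (b=L-a=16/3):
  R_A = 6M₀ab/L³ = 6·(-7)·(32/3)·(16/3)/16³ = -7/12 kN
  M_A = M₀b(2a-b)/L² = (-7)·(16/3)·(2·(32/3)-(16/3))/16² = -7/3 kN·m
  R_B = -6M₀ab/L³ = -6·(-7)·(32/3)·(16/3)/16³ = 7/12 kN
  M_B = M₀a(2b-a)/L² = (-7)·(32/3)·(2·(16/3)-(32/3))/16² = 0 kN·m
Superposition: R_A = -526/75 kN, M_A = -2443/75 kN·m, R_B = -974/75 kN, M_B = 1209/25 kN·m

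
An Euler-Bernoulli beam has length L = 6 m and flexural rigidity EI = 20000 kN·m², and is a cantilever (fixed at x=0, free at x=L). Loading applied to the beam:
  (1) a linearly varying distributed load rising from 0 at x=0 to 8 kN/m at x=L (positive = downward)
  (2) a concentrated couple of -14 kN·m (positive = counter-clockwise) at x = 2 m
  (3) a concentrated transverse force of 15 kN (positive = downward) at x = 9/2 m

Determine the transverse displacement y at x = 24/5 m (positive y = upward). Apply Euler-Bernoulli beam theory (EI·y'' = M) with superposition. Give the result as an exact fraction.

Load 1 — triangular load w₀=8 kN/m (0→w₀ over full span):
  y_1 = (w₀Lx³/12-w₀L²x²/6-w₀x⁵/(120L))/EI = (8·6·(24/5)³/12-8·6²·(24/5)²/6-8·(24/5)⁵/(120·6))/20000 = -337824/9765625 m
Load 2 — applied couple M₀=-14 kN·m at a=2 m (b=L-a=4):
  y_2 = M₀a(2x-a)/(2EI)  [x>a] = (-14)·2·(2·(24/5)-2)/(2·20000) = -133/25000 m
Load 3 — point force P=15 kN at a=9/2 m (b=L-a=3/2):
  y_3 = -Pa²(3x-a)/(6EI)  [x>a] = -15·(9/2)²·(3·(24/5)-(9/2))/(6·20000) = -8019/320000 m
Superposition: y = Σ y_i = -324862763/5000000000 m ≈ -0.064973 m

y(24/5) = -324862763/5000000000 m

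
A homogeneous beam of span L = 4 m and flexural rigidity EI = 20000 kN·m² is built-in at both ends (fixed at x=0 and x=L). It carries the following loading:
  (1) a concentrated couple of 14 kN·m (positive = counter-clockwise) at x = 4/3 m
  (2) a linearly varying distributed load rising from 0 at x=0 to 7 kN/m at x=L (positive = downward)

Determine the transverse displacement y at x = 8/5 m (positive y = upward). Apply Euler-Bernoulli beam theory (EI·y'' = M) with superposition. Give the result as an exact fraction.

y(8/5) = 609/19531250 m

Load 1 — applied couple M₀=14 kN·m at a=4/3 m (b=L-a=8/3):
  y_1 = (R_Ax³/6 - M_Ax²/2 - M₀(x-a)²/2)/EI  [x>a] with R_A=14/3, M_A=0 = ((14/3)·(8/5)³/6 - 0·(8/5)²/2 - 14·((8/5)-(4/3))²/2)/20000 = 21/156250 m
Load 2 — triangular load w₀=7 kN/m (0→w₀ over full span):
  y_2 = -w₀x²(L-x)²(x+2L)/(120LEI) = -7·(8/5)²·(4-(8/5))²·((8/5)+2·4)/(120·4·20000) = -1008/9765625 m
Superposition: y = Σ y_i = 609/19531250 m ≈ 0.000031 m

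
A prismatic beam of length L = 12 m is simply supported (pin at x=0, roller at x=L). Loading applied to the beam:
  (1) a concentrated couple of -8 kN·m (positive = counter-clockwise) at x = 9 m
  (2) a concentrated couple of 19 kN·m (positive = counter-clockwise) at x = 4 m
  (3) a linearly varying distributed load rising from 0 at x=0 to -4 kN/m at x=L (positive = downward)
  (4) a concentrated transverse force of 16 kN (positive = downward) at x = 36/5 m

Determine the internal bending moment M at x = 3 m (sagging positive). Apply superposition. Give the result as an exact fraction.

M(3) = -11/20 kN·m

Load 1 — applied couple M₀=-8 kN·m at a=9 m (b=L-a=3):
  M_1 = M₀x/L  [x≤a] = (-8)·3/12 = -2 kN·m
Load 2 — applied couple M₀=19 kN·m at a=4 m (b=L-a=8):
  M_2 = M₀x/L  [x≤a] = 19·3/12 = 19/4 kN·m
Load 3 — triangular load w₀=-4 kN/m (0→w₀ over full span):
  M_3 = w₀Lx/6 - w₀x³/(6L) = (-4)·12·3/6 - (-4)·3³/(6·12) = -45/2 kN·m
Load 4 — point force P=16 kN at a=36/5 m (b=L-a=24/5):
  M_4 = Pbx/L  [x≤a] = 16·(24/5)·3/12 = 96/5 kN·m
Superposition: M = Σ M_i = -11/20 kN·m ≈ -0.550000 kN·m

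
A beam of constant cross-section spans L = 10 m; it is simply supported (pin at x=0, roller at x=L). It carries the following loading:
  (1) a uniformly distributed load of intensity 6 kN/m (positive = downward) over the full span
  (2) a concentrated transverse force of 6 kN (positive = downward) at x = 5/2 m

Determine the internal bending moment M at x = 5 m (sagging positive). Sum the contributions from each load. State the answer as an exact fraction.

Load 1 — uniform load w=6 kN/m over full span:
  M_1 = wx(L-x)/2 = 6·5·(10-5)/2 = 75 kN·m
Load 2 — point force P=6 kN at a=5/2 m (b=L-a=15/2):
  M_2 = Pa(L-x)/L  [x>a] = 6·(5/2)·(10-5)/10 = 15/2 kN·m
Superposition: M = Σ M_i = 165/2 kN·m ≈ 82.500000 kN·m

M(5) = 165/2 kN·m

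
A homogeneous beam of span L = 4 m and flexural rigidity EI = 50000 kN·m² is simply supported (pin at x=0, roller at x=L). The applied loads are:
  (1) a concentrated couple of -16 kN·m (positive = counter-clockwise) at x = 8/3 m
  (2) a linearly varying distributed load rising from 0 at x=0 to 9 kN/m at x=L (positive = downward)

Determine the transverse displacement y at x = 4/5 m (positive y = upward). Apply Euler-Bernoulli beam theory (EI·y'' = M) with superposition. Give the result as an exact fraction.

y(4/5) = -27304/439453125 m

Load 1 — applied couple M₀=-16 kN·m at a=8/3 m (b=L-a=4/3):
  y_1 = (M₀x³/(6L)+C₁x)/EI  [x≤a] with C₁=M₀(3b²-L²)/(6L)=64/9 = ((-16)·(4/5)³/(6·4)+(64/9)·(4/5))/50000 = 376/3515625 m
Load 2 — triangular load w₀=9 kN/m (0→w₀ over full span):
  y_2 = -w₀x(7L⁴-10L²x²+3x⁴)/(360LEI) = -9·(4/5)·(7·4⁴-10·4²·(4/5)²+3·(4/5)⁴)/(360·4·50000) = -8256/48828125 m
Superposition: y = Σ y_i = -27304/439453125 m ≈ -0.000062 m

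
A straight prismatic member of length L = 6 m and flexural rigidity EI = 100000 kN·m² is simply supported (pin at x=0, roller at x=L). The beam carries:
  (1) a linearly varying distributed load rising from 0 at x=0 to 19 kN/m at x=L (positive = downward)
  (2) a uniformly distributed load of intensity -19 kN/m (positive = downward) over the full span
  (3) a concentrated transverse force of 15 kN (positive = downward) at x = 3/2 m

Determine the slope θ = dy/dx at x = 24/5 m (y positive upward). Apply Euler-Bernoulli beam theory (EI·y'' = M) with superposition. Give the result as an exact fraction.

Load 1 — triangular load w₀=19 kN/m (0→w₀ over full span):
  θ_1 = -w₀(7L⁴-30L²x²+15x⁴)/(360LEI) = -19·(7·6⁴-30·6²·(24/5)²+15·(24/5)⁴)/(360·6·100000) = 43149/62500000 rad
Load 2 — uniform load w=-19 kN/m over full span:
  θ_2 = -w(L³-6Lx²+4x³)/(24EI) = -(-19)·(6³-6·6·(24/5)²+4·(24/5)³)/(24·100000) = -16929/12500000 rad
Load 3 — point force P=15 kN at a=3/2 m (b=L-a=9/2):
  θ_3 = -Pa(2L²-6Lx+3x²+a²)/(6LEI)  [x>a] = -15·(3/2)·(2·6²-6·6·(24/5)+3·(24/5)²+(3/2)²)/(6·6·100000) = 2943/16000000 rad
Superposition: θ = Σ θ_i = -959997/2000000000 rad ≈ -0.000480 rad

θ(24/5) = -959997/2000000000 rad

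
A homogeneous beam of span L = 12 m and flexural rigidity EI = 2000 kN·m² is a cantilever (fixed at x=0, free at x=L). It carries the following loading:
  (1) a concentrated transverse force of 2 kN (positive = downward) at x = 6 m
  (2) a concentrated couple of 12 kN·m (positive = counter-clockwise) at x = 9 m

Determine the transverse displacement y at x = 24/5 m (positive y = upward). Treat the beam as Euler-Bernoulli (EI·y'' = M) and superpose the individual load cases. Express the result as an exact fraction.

Load 1 — point force P=2 kN at a=6 m (b=L-a=6):
  y_1 = -Px²(3a-x)/(6EI)  [x≤a] = -2·(24/5)²·(3·6-(24/5))/(6·2000) = -792/15625 m
Load 2 — applied couple M₀=12 kN·m at a=9 m (b=L-a=3):
  y_2 = M₀x²/(2EI)  [x≤a] = 12·(24/5)²/(2·2000) = 216/3125 m
Superposition: y = Σ y_i = 288/15625 m ≈ 0.018432 m

y(24/5) = 288/15625 m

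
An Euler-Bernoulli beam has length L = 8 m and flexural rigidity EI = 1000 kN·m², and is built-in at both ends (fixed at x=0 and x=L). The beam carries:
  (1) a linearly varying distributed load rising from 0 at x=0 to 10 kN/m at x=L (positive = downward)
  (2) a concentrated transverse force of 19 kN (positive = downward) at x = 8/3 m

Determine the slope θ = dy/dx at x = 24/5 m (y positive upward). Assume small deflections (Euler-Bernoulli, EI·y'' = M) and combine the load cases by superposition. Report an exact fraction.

θ(24/5) = 2672/140625 rad

Load 1 — triangular load w₀=10 kN/m (0→w₀ over full span):
  θ_1 = -w₀(2x(L-x)(L-2x)(x+2L)+x²(L-x)²)/(120LEI) = -10·(2·(24/5)·(8-(24/5))·(8-2·(24/5))·((24/5)+2·8)+(24/5)²·(8-(24/5))²)/(120·8·1000) = 128/15625 rad
Load 2 — point force P=19 kN at a=8/3 m (b=L-a=16/3):
  θ_2 = Pa²(L-x)(2bL-(3b+a)(L-x))/(2L³EI)  [x>a] = 19·(8/3)²·(8-(24/5))·(2·(16/3)·8-(3·(16/3)+(8/3))·(8-(24/5)))/(2·8³·1000) = 304/28125 rad
Superposition: θ = Σ θ_i = 2672/140625 rad ≈ 0.019001 rad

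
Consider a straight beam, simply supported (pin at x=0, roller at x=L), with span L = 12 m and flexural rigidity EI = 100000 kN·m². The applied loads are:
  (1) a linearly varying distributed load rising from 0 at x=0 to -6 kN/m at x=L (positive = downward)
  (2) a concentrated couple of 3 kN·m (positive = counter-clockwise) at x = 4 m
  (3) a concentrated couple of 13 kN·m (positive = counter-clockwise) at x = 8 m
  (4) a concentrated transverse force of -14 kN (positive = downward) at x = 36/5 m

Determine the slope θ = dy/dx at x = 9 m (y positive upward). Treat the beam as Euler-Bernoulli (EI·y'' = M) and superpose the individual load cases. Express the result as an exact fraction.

θ(9) = -1369619/600000000 rad

Load 1 — triangular load w₀=-6 kN/m (0→w₀ over full span):
  θ_1 = -w₀(7L⁴-30L²x²+15x⁴)/(360LEI) = -(-6)·(7·12⁴-30·12²·9²+15·9⁴)/(360·12·100000) = -11817/8000000 rad
Load 2 — applied couple M₀=3 kN·m at a=4 m (b=L-a=8):
  θ_2 = (M₀x²/(2L)-M₀(x-a)+C₁)/EI  [x>a] with C₁=M₀(3b²-L²)/(6L)=2 = (3·9²/(2·12)-3·(9-4)+2)/100000 = -23/800000 rad
Load 3 — applied couple M₀=13 kN·m at a=8 m (b=L-a=4):
  θ_3 = (M₀x²/(2L)-M₀(x-a)+C₁)/EI  [x>a] with C₁=M₀(3b²-L²)/(6L)=-52/3 = (13·9²/(2·12)-13·(9-8)+(-52/3))/100000 = 13/96000 rad
Load 4 — point force P=-14 kN at a=36/5 m (b=L-a=24/5):
  θ_4 = -Pa(2L²-6Lx+3x²+a²)/(6LEI)  [x>a] = -(-14)·(36/5)·(2·12²-6·12·9+3·9²+(36/5)²)/(6·12·100000) = -11403/12500000 rad
Superposition: θ = Σ θ_i = -1369619/600000000 rad ≈ -0.002283 rad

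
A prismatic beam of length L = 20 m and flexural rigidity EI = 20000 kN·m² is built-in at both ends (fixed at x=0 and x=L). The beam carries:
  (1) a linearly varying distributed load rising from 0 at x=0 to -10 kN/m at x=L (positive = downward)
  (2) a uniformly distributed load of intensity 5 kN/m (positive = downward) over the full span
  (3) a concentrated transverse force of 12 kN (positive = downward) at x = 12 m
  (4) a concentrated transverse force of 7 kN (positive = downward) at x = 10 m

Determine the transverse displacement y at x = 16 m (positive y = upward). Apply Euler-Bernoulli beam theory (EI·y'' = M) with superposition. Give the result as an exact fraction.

y(16) = -18169/1875000 m

Load 1 — triangular load w₀=-10 kN/m (0→w₀ over full span):
  y_1 = -w₀x²(L-x)²(x+2L)/(120LEI) = -(-10)·16²·(20-16)²·(16+2·20)/(120·20·20000) = 448/9375 m
Load 2 — uniform load w=5 kN/m over full span:
  y_2 = -wx²(L-x)²/(24EI) = -5·16²·(20-16)²/(24·20000) = -16/375 m
Load 3 — point force P=12 kN at a=12 m (b=L-a=8):
  y_3 = -Pa²(L-x)²(3bL-(3b+a)(L-x))/(6L³EI)  [x>a] = -12·12²·(20-16)²·(3·8·20-(3·8+12)·(20-16))/(6·20³·20000) = -756/78125 m
Load 4 — point force P=7 kN at a=10 m (b=L-a=10):
  y_4 = -Pa²(L-x)²(3bL-(3b+a)(L-x))/(6L³EI)  [x>a] = -7·10²·(20-16)²·(3·10·20-(3·10+10)·(20-16))/(6·20³·20000) = -77/15000 m
Superposition: y = Σ y_i = -18169/1875000 m ≈ -0.009690 m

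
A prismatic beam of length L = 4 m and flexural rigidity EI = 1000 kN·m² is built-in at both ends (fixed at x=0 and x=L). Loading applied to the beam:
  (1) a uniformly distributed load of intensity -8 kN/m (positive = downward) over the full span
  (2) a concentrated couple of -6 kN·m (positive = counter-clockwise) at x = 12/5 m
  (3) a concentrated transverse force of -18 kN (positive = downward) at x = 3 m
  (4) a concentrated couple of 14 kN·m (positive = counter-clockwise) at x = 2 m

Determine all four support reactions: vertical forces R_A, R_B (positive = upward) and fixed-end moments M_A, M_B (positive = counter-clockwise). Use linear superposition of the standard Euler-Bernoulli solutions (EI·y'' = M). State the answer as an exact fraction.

R_A = -6289/400 kN, M_A = -7477/600 kN·m, R_B = -13711/400 kN, M_B = 14143/600 kN·m

Load 1 — uniform load w=-8 kN/m over full span:
  R_A = wL/2 = (-8)·4/2 = -16 kN
  M_A = wL²/12 = (-8)·4²/12 = -32/3 kN·m
  R_B = wL/2 = (-8)·4/2 = -16 kN
  M_B = -wL²/12 = -(-8)·4²/12 = 32/3 kN·m
Load 2 — applied couple M₀=-6 kN·m at a=12/5 m (b=L-a=8/5):
  R_A = 6M₀ab/L³ = 6·(-6)·(12/5)·(8/5)/4³ = -54/25 kN
  M_A = M₀b(2a-b)/L² = (-6)·(8/5)·(2·(12/5)-(8/5))/4² = -48/25 kN·m
  R_B = -6M₀ab/L³ = -6·(-6)·(12/5)·(8/5)/4³ = 54/25 kN
  M_B = M₀a(2b-a)/L² = (-6)·(12/5)·(2·(8/5)-(12/5))/4² = -18/25 kN·m
Load 3 — point force P=-18 kN at a=3 m (b=L-a=1):
  R_A = Pb²(3a+b)/L³ = (-18)·1²·(3·3+1)/4³ = -45/16 kN
  M_A = Pab²/L² = (-18)·3·1²/4² = -27/8 kN·m
  R_B = Pa²(a+3b)/L³ = (-18)·3²·(3+3·1)/4³ = -243/16 kN
  M_B = -Pa²b/L² = -(-18)·3²·1/4² = 81/8 kN·m
Load 4 — applied couple M₀=14 kN·m at a=2 m (b=L-a=2):
  R_A = 6M₀ab/L³ = 6·14·2·2/4³ = 21/4 kN
  M_A = M₀b(2a-b)/L² = 14·2·(2·2-2)/4² = 7/2 kN·m
  R_B = -6M₀ab/L³ = -6·14·2·2/4³ = -21/4 kN
  M_B = M₀a(2b-a)/L² = 14·2·(2·2-2)/4² = 7/2 kN·m
Superposition: R_A = -6289/400 kN, M_A = -7477/600 kN·m, R_B = -13711/400 kN, M_B = 14143/600 kN·m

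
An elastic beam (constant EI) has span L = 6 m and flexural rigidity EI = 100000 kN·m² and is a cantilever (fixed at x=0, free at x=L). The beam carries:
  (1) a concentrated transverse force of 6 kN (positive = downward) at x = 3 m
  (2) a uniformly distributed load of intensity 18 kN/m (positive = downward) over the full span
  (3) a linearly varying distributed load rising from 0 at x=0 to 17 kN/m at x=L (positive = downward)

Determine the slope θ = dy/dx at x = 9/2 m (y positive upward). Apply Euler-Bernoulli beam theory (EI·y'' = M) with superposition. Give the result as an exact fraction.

θ(9/2) = -285417/25600000 rad

Load 1 — point force P=6 kN at a=3 m (b=L-a=3):
  θ_1 = -Pa²/(2EI)  [x>a] = -6·3²/(2·100000) = -27/100000 rad
Load 2 — uniform load w=18 kN/m over full span:
  θ_2 = -wx(x²-3Lx+3L²)/(6EI) = -18·(9/2)·((9/2)²-3·6·(9/2)+3·6²)/(6·100000) = -5103/800000 rad
Load 3 — triangular load w₀=17 kN/m (0→w₀ over full span):
  θ_3 = (w₀Lx²/4-w₀L²x/3-w₀x⁴/(24L))/EI = (17·6·(9/2)²/4-17·6²·(9/2)/3-17·(9/2)⁴/(24·6))/100000 = -115209/25600000 rad
Superposition: θ = Σ θ_i = -285417/25600000 rad ≈ -0.011149 rad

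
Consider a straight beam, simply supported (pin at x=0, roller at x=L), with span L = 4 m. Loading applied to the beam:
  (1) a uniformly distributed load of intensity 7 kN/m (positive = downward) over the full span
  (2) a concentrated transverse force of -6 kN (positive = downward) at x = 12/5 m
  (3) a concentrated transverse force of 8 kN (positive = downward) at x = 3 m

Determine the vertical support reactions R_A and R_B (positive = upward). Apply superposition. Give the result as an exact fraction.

Load 1 — uniform load w=7 kN/m over full span:
  R_A = wL/2 = 7·4/2 = 14 kN
  R_B = wL/2 = 7·4/2 = 14 kN
Load 2 — point force P=-6 kN at a=12/5 m (b=L-a=8/5):
  R_A = Pb/L = (-6)·(8/5)/4 = -12/5 kN
  R_B = Pa/L = (-6)·(12/5)/4 = -18/5 kN
Load 3 — point force P=8 kN at a=3 m (b=L-a=1):
  R_A = Pb/L = 8·1/4 = 2 kN
  R_B = Pa/L = 8·3/4 = 6 kN
Superposition: R_A = 68/5 kN, R_B = 82/5 kN

R_A = 68/5 kN, R_B = 82/5 kN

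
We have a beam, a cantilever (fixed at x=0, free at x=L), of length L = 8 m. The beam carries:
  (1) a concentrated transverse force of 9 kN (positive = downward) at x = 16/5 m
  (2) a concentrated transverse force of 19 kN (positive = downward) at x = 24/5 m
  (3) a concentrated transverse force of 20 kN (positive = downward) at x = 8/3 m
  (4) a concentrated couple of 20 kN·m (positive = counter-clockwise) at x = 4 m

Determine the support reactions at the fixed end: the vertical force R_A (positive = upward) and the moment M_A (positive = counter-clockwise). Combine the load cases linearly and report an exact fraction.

R_A = 48 kN, M_A = 460/3 kN·m

Load 1 — point force P=9 kN at a=16/5 m (b=L-a=24/5):
  R_A = P = 9 kN
  M_A = Pa = 9·(16/5) = 144/5 kN·m
Load 2 — point force P=19 kN at a=24/5 m (b=L-a=16/5):
  R_A = P = 19 kN
  M_A = Pa = 19·(24/5) = 456/5 kN·m
Load 3 — point force P=20 kN at a=8/3 m (b=L-a=16/3):
  R_A = P = 20 kN
  M_A = Pa = 20·(8/3) = 160/3 kN·m
Load 4 — applied couple M₀=20 kN·m at a=4 m (b=L-a=4):
  R_A = 0 kN
  M_A = -M₀ = -20 kN·m
Superposition: R_A = 48 kN, M_A = 460/3 kN·m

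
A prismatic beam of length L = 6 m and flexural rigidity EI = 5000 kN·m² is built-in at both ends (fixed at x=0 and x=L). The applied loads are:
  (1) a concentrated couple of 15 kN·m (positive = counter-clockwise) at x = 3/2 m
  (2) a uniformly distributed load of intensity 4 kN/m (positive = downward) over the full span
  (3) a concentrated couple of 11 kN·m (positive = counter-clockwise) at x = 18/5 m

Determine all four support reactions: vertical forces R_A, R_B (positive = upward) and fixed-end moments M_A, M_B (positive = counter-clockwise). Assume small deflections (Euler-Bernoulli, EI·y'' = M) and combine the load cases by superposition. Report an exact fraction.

Load 1 — applied couple M₀=15 kN·m at a=3/2 m (b=L-a=9/2):
  R_A = 6M₀ab/L³ = 6·15·(3/2)·(9/2)/6³ = 45/16 kN
  M_A = M₀b(2a-b)/L² = 15·(9/2)·(2·(3/2)-(9/2))/6² = -45/16 kN·m
  R_B = -6M₀ab/L³ = -6·15·(3/2)·(9/2)/6³ = -45/16 kN
  M_B = M₀a(2b-a)/L² = 15·(3/2)·(2·(9/2)-(3/2))/6² = 75/16 kN·m
Load 2 — uniform load w=4 kN/m over full span:
  R_A = wL/2 = 4·6/2 = 12 kN
  M_A = wL²/12 = 4·6²/12 = 12 kN·m
  R_B = wL/2 = 4·6/2 = 12 kN
  M_B = -wL²/12 = -4·6²/12 = -12 kN·m
Load 3 — applied couple M₀=11 kN·m at a=18/5 m (b=L-a=12/5):
  R_A = 6M₀ab/L³ = 6·11·(18/5)·(12/5)/6³ = 66/25 kN
  M_A = M₀b(2a-b)/L² = 11·(12/5)·(2·(18/5)-(12/5))/6² = 88/25 kN·m
  R_B = -6M₀ab/L³ = -6·11·(18/5)·(12/5)/6³ = -66/25 kN
  M_B = M₀a(2b-a)/L² = 11·(18/5)·(2·(12/5)-(18/5))/6² = 33/25 kN·m
Superposition: R_A = 6981/400 kN, M_A = 5083/400 kN·m, R_B = 2619/400 kN, M_B = -2397/400 kN·m

R_A = 6981/400 kN, M_A = 5083/400 kN·m, R_B = 2619/400 kN, M_B = -2397/400 kN·m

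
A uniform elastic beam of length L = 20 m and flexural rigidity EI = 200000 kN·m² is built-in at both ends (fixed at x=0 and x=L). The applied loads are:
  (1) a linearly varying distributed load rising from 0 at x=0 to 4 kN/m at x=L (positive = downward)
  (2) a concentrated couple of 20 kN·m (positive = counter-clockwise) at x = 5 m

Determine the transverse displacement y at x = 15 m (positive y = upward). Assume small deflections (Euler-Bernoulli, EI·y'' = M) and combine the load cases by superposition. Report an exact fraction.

y(15) = -59/25600 m

Load 1 — triangular load w₀=4 kN/m (0→w₀ over full span):
  y_1 = -w₀x²(L-x)²(x+2L)/(120LEI) = -4·15²·(20-15)²·(15+2·20)/(120·20·200000) = -33/12800 m
Load 2 — applied couple M₀=20 kN·m at a=5 m (b=L-a=15):
  y_2 = (R_Ax³/6 - M_Ax²/2 - M₀(x-a)²/2)/EI  [x>a] with R_A=9/8, M_A=-15/4 = ((9/8)·15³/6 - (-15/4)·15²/2 - 20·(15-5)²/2)/200000 = 7/25600 m
Superposition: y = Σ y_i = -59/25600 m ≈ -0.002305 m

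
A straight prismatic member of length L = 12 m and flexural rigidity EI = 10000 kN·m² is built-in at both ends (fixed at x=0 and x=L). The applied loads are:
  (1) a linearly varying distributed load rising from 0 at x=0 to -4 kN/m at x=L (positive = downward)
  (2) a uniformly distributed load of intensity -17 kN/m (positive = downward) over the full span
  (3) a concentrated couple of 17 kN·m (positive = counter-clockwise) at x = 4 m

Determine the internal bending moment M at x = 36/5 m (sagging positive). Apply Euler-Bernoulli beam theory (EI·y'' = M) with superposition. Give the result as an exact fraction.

M(36/5) = -13133/125 kN·m

Load 1 — triangular load w₀=-4 kN/m (0→w₀ over full span):
  M_1 = 3w₀Lx/20 - w₀L²/30 - w₀x³/(6L) = 3·(-4)·12·(36/5)/20 - (-4)·12²/30 - (-4)·(36/5)³/(6·12) = -1488/125 kN·m
Load 2 — uniform load w=-17 kN/m over full span:
  M_2 = wLx/2 - wL²/12 - wx²/2 = (-17)·12·(36/5)/2 - (-17)·12²/12 - (-17)·(36/5)²/2 = -2244/25 kN·m
Load 3 — applied couple M₀=17 kN·m at a=4 m (b=L-a=8):
  M_3 = R_Ax - M_A - M₀  [x>a] with R_A=17/9, M_A=0 = (17/9)·(36/5) - 0 - 17 = -17/5 kN·m
Superposition: M = Σ M_i = -13133/125 kN·m ≈ -105.064000 kN·m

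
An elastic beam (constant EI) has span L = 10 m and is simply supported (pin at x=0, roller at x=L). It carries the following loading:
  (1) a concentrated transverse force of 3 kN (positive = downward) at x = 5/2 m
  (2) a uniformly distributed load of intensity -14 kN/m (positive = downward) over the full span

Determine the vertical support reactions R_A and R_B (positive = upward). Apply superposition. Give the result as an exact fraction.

R_A = -271/4 kN, R_B = -277/4 kN

Load 1 — point force P=3 kN at a=5/2 m (b=L-a=15/2):
  R_A = Pb/L = 3·(15/2)/10 = 9/4 kN
  R_B = Pa/L = 3·(5/2)/10 = 3/4 kN
Load 2 — uniform load w=-14 kN/m over full span:
  R_A = wL/2 = (-14)·10/2 = -70 kN
  R_B = wL/2 = (-14)·10/2 = -70 kN
Superposition: R_A = -271/4 kN, R_B = -277/4 kN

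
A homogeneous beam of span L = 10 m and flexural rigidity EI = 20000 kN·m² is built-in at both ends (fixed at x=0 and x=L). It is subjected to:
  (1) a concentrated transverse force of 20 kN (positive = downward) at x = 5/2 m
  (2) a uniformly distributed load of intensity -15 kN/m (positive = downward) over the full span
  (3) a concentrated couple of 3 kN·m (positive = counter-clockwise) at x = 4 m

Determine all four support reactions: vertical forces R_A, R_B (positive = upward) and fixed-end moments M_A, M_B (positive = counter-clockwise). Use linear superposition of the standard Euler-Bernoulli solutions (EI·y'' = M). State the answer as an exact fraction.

Load 1 — point force P=20 kN at a=5/2 m (b=L-a=15/2):
  R_A = Pb²(3a+b)/L³ = 20·(15/2)²·(3·(5/2)+(15/2))/10³ = 135/8 kN
  M_A = Pab²/L² = 20·(5/2)·(15/2)²/10² = 225/8 kN·m
  R_B = Pa²(a+3b)/L³ = 20·(5/2)²·((5/2)+3·(15/2))/10³ = 25/8 kN
  M_B = -Pa²b/L² = -20·(5/2)²·(15/2)/10² = -75/8 kN·m
Load 2 — uniform load w=-15 kN/m over full span:
  R_A = wL/2 = (-15)·10/2 = -75 kN
  M_A = wL²/12 = (-15)·10²/12 = -125 kN·m
  R_B = wL/2 = (-15)·10/2 = -75 kN
  M_B = -wL²/12 = -(-15)·10²/12 = 125 kN·m
Load 3 — applied couple M₀=3 kN·m at a=4 m (b=L-a=6):
  R_A = 6M₀ab/L³ = 6·3·4·6/10³ = 54/125 kN
  M_A = M₀b(2a-b)/L² = 3·6·(2·4-6)/10² = 9/25 kN·m
  R_B = -6M₀ab/L³ = -6·3·4·6/10³ = -54/125 kN
  M_B = M₀a(2b-a)/L² = 3·4·(2·6-4)/10² = 24/25 kN·m
Superposition: R_A = -57693/1000 kN, M_A = -19303/200 kN·m, R_B = -72307/1000 kN, M_B = 23317/200 kN·m

R_A = -57693/1000 kN, M_A = -19303/200 kN·m, R_B = -72307/1000 kN, M_B = 23317/200 kN·m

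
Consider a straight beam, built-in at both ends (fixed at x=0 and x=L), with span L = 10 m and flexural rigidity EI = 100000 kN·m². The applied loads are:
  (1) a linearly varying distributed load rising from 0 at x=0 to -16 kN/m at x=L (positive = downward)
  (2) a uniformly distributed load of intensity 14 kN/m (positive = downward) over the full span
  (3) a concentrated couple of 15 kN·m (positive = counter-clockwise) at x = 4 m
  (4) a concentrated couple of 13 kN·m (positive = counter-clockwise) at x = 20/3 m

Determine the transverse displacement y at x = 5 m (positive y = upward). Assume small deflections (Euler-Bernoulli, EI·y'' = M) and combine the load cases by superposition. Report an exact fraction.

y(5) = -1147/720000 m

Load 1 — triangular load w₀=-16 kN/m (0→w₀ over full span):
  y_1 = -w₀x²(L-x)²(x+2L)/(120LEI) = -(-16)·5²·(10-5)²·(5+2·10)/(120·10·100000) = 1/480 m
Load 2 — uniform load w=14 kN/m over full span:
  y_2 = -wx²(L-x)²/(24EI) = -14·5²·(10-5)²/(24·100000) = -7/1920 m
Load 3 — applied couple M₀=15 kN·m at a=4 m (b=L-a=6):
  y_3 = (R_Ax³/6 - M_Ax²/2 - M₀(x-a)²/2)/EI  [x>a] with R_A=54/25, M_A=9/5 = ((54/25)·5³/6 - (9/5)·5²/2 - 15·(5-4)²/2)/100000 = 3/20000 m
Load 4 — applied couple M₀=13 kN·m at a=20/3 m (b=L-a=10/3):
  y_4 = (R_Ax³/6 - M_Ax²/2)/EI  [x≤a] with R_A=26/15, M_A=13/3 = ((26/15)·5³/6 - (13/3)·5²/2)/100000 = -13/72000 m
Superposition: y = Σ y_i = -1147/720000 m ≈ -0.001593 m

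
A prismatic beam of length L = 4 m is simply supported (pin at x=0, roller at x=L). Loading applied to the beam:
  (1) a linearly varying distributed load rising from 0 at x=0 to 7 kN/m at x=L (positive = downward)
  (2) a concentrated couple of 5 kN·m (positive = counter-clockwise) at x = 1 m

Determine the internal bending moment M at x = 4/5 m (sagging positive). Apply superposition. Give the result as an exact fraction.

Load 1 — triangular load w₀=7 kN/m (0→w₀ over full span):
  M_1 = w₀Lx/6 - w₀x³/(6L) = 7·4·(4/5)/6 - 7·(4/5)³/(6·4) = 448/125 kN·m
Load 2 — applied couple M₀=5 kN·m at a=1 m (b=L-a=3):
  M_2 = M₀x/L  [x≤a] = 5·(4/5)/4 = 1 kN·m
Superposition: M = Σ M_i = 573/125 kN·m ≈ 4.584000 kN·m

M(4/5) = 573/125 kN·m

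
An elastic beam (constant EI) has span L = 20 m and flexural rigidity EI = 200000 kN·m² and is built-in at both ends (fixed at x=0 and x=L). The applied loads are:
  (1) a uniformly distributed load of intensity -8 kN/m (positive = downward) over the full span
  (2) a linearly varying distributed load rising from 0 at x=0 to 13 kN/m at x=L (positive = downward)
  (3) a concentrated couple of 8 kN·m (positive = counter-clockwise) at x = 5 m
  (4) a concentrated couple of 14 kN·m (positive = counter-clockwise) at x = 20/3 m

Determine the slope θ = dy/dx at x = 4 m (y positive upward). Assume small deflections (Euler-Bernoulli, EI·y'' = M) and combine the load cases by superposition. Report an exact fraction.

θ(4) = 11/15625 rad

Load 1 — uniform load w=-8 kN/m over full span:
  θ_1 = -wx(L-x)(L-2x)/(12EI) = -(-8)·4·(20-4)·(20-2·4)/(12·200000) = 8/3125 rad
Load 2 — triangular load w₀=13 kN/m (0→w₀ over full span):
  θ_2 = -w₀(2x(L-x)(L-2x)(x+2L)+x²(L-x)²)/(120LEI) = -13·(2·4·(20-4)·(20-2·4)·(4+2·20)+4²·(20-4)²)/(120·20·200000) = -91/46875 rad
Load 3 — applied couple M₀=8 kN·m at a=5 m (b=L-a=15):
  θ_3 = (R_Ax²/2 - M_Ax)/EI  [x≤a] with R_A=9/20, M_A=-3/2 = ((9/20)·4²/2 - (-3/2)·4)/200000 = 3/62500 rad
Load 4 — applied couple M₀=14 kN·m at a=20/3 m (b=L-a=40/3):
  θ_4 = (R_Ax²/2 - M_Ax)/EI  [x≤a] with R_A=14/15, M_A=0 = ((14/15)·4²/2 - 0·4)/200000 = 7/187500 rad
Superposition: θ = Σ θ_i = 11/15625 rad ≈ 0.000704 rad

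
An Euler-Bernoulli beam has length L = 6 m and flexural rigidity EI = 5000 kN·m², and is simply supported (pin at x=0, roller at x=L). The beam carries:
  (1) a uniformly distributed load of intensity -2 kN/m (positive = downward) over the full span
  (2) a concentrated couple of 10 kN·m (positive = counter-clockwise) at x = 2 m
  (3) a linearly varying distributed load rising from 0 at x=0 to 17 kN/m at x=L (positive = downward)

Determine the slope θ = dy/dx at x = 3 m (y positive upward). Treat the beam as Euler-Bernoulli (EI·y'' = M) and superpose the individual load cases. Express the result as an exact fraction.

Load 1 — uniform load w=-2 kN/m over full span:
  θ_1 = -w(L³-6Lx²+4x³)/(24EI) = -(-2)·(6³-6·6·3²+4·3³)/(24·5000) = 0 rad
Load 2 — applied couple M₀=10 kN·m at a=2 m (b=L-a=4):
  θ_2 = (M₀x²/(2L)-M₀(x-a)+C₁)/EI  [x>a] with C₁=M₀(3b²-L²)/(6L)=10/3 = (10·3²/(2·6)-10·(3-2)+(10/3))/5000 = 1/6000 rad
Load 3 — triangular load w₀=17 kN/m (0→w₀ over full span):
  θ_3 = -w₀(7L⁴-30L²x²+15x⁴)/(360LEI) = -17·(7·6⁴-30·6²·3²+15·3⁴)/(360·6·5000) = -357/400000 rad
Superposition: θ = Σ θ_i = -871/1200000 rad ≈ -0.000726 rad

θ(3) = -871/1200000 rad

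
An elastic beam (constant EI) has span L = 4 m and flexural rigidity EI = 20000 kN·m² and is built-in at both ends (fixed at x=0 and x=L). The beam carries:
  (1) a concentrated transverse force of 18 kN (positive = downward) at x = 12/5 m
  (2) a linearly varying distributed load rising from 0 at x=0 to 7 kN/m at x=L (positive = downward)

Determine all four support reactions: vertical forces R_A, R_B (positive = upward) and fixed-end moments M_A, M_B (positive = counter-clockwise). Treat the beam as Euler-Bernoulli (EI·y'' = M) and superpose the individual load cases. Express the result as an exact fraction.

Load 1 — point force P=18 kN at a=12/5 m (b=L-a=8/5):
  R_A = Pb²(3a+b)/L³ = 18·(8/5)²·(3·(12/5)+(8/5))/4³ = 792/125 kN
  M_A = Pab²/L² = 18·(12/5)·(8/5)²/4² = 864/125 kN·m
  R_B = Pa²(a+3b)/L³ = 18·(12/5)²·((12/5)+3·(8/5))/4³ = 1458/125 kN
  M_B = -Pa²b/L² = -18·(12/5)²·(8/5)/4² = -1296/125 kN·m
Load 2 — triangular load w₀=7 kN/m (0→w₀ over full span):
  R_A = 3w₀L/20 = 3·7·4/20 = 21/5 kN
  M_A = w₀L²/30 = 7·4²/30 = 56/15 kN·m
  R_B = 7w₀L/20 = 7·7·4/20 = 49/5 kN
  M_B = -w₀L²/20 = -7·4²/20 = -28/5 kN·m
Superposition: R_A = 1317/125 kN, M_A = 3992/375 kN·m, R_B = 2683/125 kN, M_B = -1996/125 kN·m

R_A = 1317/125 kN, M_A = 3992/375 kN·m, R_B = 2683/125 kN, M_B = -1996/125 kN·m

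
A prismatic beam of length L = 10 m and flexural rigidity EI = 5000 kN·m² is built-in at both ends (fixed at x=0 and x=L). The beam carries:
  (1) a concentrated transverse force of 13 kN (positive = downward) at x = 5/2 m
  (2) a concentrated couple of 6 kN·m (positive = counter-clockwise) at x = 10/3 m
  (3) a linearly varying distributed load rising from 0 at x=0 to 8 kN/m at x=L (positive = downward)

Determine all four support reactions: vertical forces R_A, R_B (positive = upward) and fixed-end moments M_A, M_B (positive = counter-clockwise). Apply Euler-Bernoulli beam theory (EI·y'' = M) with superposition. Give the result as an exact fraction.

Load 1 — point force P=13 kN at a=5/2 m (b=L-a=15/2):
  R_A = Pb²(3a+b)/L³ = 13·(15/2)²·(3·(5/2)+(15/2))/10³ = 351/32 kN
  M_A = Pab²/L² = 13·(5/2)·(15/2)²/10² = 585/32 kN·m
  R_B = Pa²(a+3b)/L³ = 13·(5/2)²·((5/2)+3·(15/2))/10³ = 65/32 kN
  M_B = -Pa²b/L² = -13·(5/2)²·(15/2)/10² = -195/32 kN·m
Load 2 — applied couple M₀=6 kN·m at a=10/3 m (b=L-a=20/3):
  R_A = 6M₀ab/L³ = 6·6·(10/3)·(20/3)/10³ = 4/5 kN
  M_A = M₀b(2a-b)/L² = 6·(20/3)·(2·(10/3)-(20/3))/10² = 0 kN·m
  R_B = -6M₀ab/L³ = -6·6·(10/3)·(20/3)/10³ = -4/5 kN
  M_B = M₀a(2b-a)/L² = 6·(10/3)·(2·(20/3)-(10/3))/10² = 2 kN·m
Load 3 — triangular load w₀=8 kN/m (0→w₀ over full span):
  R_A = 3w₀L/20 = 3·8·10/20 = 12 kN
  M_A = w₀L²/30 = 8·10²/30 = 80/3 kN·m
  R_B = 7w₀L/20 = 7·8·10/20 = 28 kN
  M_B = -w₀L²/20 = -8·10²/20 = -40 kN·m
Superposition: R_A = 3803/160 kN, M_A = 4315/96 kN·m, R_B = 4677/160 kN, M_B = -1411/32 kN·m

R_A = 3803/160 kN, M_A = 4315/96 kN·m, R_B = 4677/160 kN, M_B = -1411/32 kN·m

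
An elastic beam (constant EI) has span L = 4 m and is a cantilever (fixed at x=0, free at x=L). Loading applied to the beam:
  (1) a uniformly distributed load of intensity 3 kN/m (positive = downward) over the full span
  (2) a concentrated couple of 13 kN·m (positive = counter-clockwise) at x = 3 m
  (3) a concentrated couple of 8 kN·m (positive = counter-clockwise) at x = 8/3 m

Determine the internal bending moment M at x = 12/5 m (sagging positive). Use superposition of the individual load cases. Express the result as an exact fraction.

Load 1 — uniform load w=3 kN/m over full span:
  M_1 = -w(L-x)²/2 = -3·(4-(12/5))²/2 = -96/25 kN·m
Load 2 — applied couple M₀=13 kN·m at a=3 m (b=L-a=1):
  M_2 = M₀  [x≤a] = 13 = 13 kN·m
Load 3 — applied couple M₀=8 kN·m at a=8/3 m (b=L-a=4/3):
  M_3 = M₀  [x≤a] = 8 = 8 kN·m
Superposition: M = Σ M_i = 429/25 kN·m ≈ 17.160000 kN·m

M(12/5) = 429/25 kN·m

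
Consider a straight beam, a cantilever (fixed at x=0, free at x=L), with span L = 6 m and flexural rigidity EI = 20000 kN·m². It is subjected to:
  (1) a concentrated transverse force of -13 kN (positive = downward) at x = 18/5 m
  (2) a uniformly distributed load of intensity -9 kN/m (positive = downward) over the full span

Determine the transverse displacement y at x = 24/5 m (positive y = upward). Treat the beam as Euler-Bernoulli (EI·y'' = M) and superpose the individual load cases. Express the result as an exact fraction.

Load 1 — point force P=-13 kN at a=18/5 m (b=L-a=12/5):
  y_1 = -Pa²(3x-a)/(6EI)  [x>a] = -(-13)·(18/5)²·(3·(24/5)-(18/5))/(6·20000) = 9477/625000 m
Load 2 — uniform load w=-9 kN/m over full span:
  y_2 = -wx²(x²-4Lx+6L²)/(24EI) = -(-9)·(24/5)²·((24/5)²-4·6·(24/5)+6·6²)/(24·20000) = 20898/390625 m
Superposition: y = Σ y_i = 214569/3125000 m ≈ 0.068662 m

y(24/5) = 214569/3125000 m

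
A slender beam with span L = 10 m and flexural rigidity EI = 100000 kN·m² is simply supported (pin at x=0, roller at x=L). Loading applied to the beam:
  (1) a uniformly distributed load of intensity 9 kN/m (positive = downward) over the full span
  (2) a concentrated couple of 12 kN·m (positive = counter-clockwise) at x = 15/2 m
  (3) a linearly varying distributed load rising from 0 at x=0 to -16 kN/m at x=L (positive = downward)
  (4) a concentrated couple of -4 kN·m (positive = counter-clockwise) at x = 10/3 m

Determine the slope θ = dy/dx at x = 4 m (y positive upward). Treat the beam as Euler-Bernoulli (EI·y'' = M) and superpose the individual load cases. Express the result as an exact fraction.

θ(4) = -1001/18000000 rad

Load 1 — uniform load w=9 kN/m over full span:
  θ_1 = -w(L³-6Lx²+4x³)/(24EI) = -9·(10³-6·10·4²+4·4³)/(24·100000) = -111/100000 rad
Load 2 — applied couple M₀=12 kN·m at a=15/2 m (b=L-a=5/2):
  θ_2 = (M₀x²/(2L)+C₁)/EI  [x≤a] with C₁=M₀(3b²-L²)/(6L)=-65/4 = (12·4²/(2·10)+(-65/4))/100000 = -133/2000000 rad
Load 3 — triangular load w₀=-16 kN/m (0→w₀ over full span):
  θ_3 = -w₀(7L⁴-30L²x²+15x⁴)/(360LEI) = -(-16)·(7·10⁴-30·10²·4²+15·4⁴)/(360·10·100000) = 323/281250 rad
Load 4 — applied couple M₀=-4 kN·m at a=10/3 m (b=L-a=20/3):
  θ_4 = (M₀x²/(2L)-M₀(x-a)+C₁)/EI  [x>a] with C₁=M₀(3b²-L²)/(6L)=-20/9 = ((-4)·4²/(2·10)-(-4)·(4-(10/3))+(-20/9))/100000 = -31/1125000 rad
Superposition: θ = Σ θ_i = -1001/18000000 rad ≈ -0.000056 rad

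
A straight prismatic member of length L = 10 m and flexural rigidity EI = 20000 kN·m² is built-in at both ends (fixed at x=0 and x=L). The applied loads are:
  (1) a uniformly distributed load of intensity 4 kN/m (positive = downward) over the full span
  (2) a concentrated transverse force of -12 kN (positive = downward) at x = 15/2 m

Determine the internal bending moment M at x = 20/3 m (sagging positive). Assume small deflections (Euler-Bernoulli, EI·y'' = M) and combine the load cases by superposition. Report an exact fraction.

Load 1 — uniform load w=4 kN/m over full span:
  M_1 = wLx/2 - wL²/12 - wx²/2 = 4·10·(20/3)/2 - 4·10²/12 - 4·(20/3)²/2 = 100/9 kN·m
Load 2 — point force P=-12 kN at a=15/2 m (b=L-a=5/2):
  M_2 = Pb²(3a+b)x/L³ - Pab²/L²  [x≤a] = (-12)·(5/2)²·(3·(15/2)+(5/2))·(20/3)/10³ - (-12)·(15/2)·(5/2)²/10² = -55/8 kN·m
Superposition: M = Σ M_i = 305/72 kN·m ≈ 4.236111 kN·m

M(20/3) = 305/72 kN·m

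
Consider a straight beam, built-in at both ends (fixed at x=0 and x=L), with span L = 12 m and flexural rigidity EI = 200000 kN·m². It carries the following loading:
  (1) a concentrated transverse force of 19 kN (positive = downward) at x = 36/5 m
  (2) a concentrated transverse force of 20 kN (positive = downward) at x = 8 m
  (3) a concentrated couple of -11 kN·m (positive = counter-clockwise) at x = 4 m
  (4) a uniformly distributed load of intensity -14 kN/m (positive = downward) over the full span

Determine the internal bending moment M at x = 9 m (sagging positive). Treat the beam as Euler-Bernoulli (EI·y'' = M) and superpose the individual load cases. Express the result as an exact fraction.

M(9) = -9008/1125 kN·m

Load 1 — point force P=19 kN at a=36/5 m (b=L-a=24/5):
  M_1 = Pa²(a+3b)(L-x)/L³ - Pa²b/L²  [x>a] = 19·(36/5)²·((36/5)+3·(24/5))·(12-9)/12³ - 19·(36/5)²·(24/5)/12² = 513/125 kN·m
Load 2 — point force P=20 kN at a=8 m (b=L-a=4):
  M_2 = Pa²(a+3b)(L-x)/L³ - Pa²b/L²  [x>a] = 20·8²·(8+3·4)·(12-9)/12³ - 20·8²·4/12² = 80/9 kN·m
Load 3 — applied couple M₀=-11 kN·m at a=4 m (b=L-a=8):
  M_3 = R_Ax - M_A - M₀  [x>a] with R_A=-11/9, M_A=0 = (-11/9)·9 - 0 - (-11) = 0 kN·m
Load 4 — uniform load w=-14 kN/m over full span:
  M_4 = wLx/2 - wL²/12 - wx²/2 = (-14)·12·9/2 - (-14)·12²/12 - (-14)·9²/2 = -21 kN·m
Superposition: M = Σ M_i = -9008/1125 kN·m ≈ -8.007111 kN·m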